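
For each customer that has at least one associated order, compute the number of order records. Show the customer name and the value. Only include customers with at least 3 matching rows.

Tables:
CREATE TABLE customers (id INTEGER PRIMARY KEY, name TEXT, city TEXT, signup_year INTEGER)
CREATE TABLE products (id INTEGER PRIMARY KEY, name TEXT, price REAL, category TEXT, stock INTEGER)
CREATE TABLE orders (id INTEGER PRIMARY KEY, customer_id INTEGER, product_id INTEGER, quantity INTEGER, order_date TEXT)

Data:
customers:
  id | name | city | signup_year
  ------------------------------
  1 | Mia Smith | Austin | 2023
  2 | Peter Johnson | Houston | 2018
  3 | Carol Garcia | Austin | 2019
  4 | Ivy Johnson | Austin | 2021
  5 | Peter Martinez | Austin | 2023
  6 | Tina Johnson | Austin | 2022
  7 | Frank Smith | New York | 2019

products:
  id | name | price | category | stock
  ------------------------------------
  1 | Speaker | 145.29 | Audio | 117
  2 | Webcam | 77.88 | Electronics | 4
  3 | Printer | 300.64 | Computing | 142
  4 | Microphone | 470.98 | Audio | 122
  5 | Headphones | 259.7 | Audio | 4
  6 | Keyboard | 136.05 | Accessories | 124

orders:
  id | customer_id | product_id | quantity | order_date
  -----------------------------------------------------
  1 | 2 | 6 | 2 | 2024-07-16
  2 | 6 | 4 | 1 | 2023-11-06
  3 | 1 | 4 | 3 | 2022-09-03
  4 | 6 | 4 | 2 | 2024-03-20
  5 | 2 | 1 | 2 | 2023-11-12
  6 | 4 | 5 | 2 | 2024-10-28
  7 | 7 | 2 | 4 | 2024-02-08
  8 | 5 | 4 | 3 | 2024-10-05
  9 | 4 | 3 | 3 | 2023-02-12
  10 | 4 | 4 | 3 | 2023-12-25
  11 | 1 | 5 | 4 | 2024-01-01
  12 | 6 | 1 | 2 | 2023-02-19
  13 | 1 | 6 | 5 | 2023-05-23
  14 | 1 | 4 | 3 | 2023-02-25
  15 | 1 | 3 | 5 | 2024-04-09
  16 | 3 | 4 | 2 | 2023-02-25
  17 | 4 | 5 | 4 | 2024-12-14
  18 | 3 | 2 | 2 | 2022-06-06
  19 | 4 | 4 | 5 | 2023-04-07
SELECT p.name, COUNT(*) AS n FROM orders c JOIN customers p ON c.customer_id = p.id GROUP BY p.id, p.name HAVING COUNT(*) >= 3

Execution result:
name | n
Mia Smith | 5
Ivy Johnson | 5
Tina Johnson | 3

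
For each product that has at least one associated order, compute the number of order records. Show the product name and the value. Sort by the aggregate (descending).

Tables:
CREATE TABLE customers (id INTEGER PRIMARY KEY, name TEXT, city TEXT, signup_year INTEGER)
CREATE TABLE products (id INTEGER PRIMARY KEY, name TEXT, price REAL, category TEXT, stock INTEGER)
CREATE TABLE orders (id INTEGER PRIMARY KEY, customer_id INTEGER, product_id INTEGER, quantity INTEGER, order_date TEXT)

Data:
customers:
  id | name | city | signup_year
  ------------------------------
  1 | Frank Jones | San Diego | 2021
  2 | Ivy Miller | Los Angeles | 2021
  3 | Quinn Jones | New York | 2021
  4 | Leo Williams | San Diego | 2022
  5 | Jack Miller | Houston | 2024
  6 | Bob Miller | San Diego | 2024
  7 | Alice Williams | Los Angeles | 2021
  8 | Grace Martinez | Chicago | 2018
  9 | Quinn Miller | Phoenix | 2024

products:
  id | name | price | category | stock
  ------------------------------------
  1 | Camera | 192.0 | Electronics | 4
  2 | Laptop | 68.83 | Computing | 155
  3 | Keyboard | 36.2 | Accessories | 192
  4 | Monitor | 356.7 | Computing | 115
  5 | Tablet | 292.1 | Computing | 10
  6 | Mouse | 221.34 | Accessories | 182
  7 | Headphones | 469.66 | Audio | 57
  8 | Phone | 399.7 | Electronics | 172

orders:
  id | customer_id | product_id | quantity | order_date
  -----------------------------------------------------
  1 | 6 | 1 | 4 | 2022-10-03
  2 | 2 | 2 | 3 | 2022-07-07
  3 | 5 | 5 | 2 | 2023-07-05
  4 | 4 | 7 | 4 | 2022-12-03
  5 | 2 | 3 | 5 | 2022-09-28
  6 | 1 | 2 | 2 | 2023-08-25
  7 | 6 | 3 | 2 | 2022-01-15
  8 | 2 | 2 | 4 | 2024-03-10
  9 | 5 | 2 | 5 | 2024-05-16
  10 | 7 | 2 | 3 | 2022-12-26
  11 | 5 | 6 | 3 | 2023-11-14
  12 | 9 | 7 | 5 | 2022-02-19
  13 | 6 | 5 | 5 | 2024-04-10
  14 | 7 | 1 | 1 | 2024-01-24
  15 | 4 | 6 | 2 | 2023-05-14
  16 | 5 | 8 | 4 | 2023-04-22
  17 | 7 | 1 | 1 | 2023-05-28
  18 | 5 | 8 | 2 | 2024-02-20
SELECT p.name, COUNT(*) AS n FROM orders c JOIN products p ON c.product_id = p.id GROUP BY p.id, p.name ORDER BY n DESC

Execution result:
name | n
Laptop | 5
Camera | 3
Keyboard | 2
Tablet | 2
Mouse | 2
Headphones | 2
Phone | 2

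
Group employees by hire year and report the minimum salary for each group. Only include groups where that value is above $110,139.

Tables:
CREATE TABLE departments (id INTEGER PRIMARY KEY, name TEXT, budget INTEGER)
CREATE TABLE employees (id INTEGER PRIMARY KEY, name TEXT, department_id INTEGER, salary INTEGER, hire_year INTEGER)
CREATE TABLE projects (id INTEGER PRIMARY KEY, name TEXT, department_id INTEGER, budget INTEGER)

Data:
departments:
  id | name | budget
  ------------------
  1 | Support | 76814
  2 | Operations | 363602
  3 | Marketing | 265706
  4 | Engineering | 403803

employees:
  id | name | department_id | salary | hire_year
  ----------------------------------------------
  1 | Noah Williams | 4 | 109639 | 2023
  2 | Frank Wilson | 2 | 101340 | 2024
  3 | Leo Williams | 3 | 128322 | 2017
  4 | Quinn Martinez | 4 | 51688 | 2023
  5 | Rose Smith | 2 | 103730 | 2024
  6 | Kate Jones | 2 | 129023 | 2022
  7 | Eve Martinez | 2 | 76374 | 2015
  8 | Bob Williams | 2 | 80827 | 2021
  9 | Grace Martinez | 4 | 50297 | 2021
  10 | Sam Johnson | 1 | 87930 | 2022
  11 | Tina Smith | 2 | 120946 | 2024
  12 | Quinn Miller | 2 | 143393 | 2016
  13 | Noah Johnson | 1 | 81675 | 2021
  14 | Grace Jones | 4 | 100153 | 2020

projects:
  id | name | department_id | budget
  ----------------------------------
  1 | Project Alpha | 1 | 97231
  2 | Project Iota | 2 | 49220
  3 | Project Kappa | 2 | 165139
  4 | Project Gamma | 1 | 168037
SELECT hire_year, MIN(salary) AS min_salary FROM employees GROUP BY hire_year HAVING MIN(salary) > 110139

Execution result:
hire_year | min_salary
2016 | 143393
2017 | 128322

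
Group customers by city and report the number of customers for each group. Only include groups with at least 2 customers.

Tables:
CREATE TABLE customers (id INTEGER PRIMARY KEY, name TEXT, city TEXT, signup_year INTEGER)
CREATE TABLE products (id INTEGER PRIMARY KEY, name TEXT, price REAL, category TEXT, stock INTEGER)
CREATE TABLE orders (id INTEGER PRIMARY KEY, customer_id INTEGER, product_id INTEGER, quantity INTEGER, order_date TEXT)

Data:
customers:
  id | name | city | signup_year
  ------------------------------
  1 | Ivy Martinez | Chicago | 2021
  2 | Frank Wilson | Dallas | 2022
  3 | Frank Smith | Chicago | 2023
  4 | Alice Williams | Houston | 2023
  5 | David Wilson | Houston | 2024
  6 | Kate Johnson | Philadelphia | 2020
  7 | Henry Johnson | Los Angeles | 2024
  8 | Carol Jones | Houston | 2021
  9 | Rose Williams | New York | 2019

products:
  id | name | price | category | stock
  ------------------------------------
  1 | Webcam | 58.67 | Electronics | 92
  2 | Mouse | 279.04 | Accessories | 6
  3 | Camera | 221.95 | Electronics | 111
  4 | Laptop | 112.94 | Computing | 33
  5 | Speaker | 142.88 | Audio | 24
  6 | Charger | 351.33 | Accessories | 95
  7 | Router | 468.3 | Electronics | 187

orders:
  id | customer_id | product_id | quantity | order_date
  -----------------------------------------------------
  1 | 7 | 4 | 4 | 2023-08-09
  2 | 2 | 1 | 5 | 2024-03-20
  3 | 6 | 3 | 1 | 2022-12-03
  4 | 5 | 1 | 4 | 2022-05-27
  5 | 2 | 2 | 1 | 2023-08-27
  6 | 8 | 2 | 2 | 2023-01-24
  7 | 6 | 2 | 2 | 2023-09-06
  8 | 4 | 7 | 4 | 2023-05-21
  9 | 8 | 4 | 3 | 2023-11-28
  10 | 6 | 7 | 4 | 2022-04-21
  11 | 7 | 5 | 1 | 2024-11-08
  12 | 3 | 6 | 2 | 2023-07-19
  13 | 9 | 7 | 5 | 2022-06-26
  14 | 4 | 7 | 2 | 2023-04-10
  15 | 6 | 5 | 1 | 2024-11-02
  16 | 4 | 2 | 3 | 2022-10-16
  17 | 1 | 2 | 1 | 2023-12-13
SELECT city, COUNT(*) AS n FROM customers GROUP BY city HAVING COUNT(*) >= 2

Execution result:
city | n
Chicago | 2
Houston | 3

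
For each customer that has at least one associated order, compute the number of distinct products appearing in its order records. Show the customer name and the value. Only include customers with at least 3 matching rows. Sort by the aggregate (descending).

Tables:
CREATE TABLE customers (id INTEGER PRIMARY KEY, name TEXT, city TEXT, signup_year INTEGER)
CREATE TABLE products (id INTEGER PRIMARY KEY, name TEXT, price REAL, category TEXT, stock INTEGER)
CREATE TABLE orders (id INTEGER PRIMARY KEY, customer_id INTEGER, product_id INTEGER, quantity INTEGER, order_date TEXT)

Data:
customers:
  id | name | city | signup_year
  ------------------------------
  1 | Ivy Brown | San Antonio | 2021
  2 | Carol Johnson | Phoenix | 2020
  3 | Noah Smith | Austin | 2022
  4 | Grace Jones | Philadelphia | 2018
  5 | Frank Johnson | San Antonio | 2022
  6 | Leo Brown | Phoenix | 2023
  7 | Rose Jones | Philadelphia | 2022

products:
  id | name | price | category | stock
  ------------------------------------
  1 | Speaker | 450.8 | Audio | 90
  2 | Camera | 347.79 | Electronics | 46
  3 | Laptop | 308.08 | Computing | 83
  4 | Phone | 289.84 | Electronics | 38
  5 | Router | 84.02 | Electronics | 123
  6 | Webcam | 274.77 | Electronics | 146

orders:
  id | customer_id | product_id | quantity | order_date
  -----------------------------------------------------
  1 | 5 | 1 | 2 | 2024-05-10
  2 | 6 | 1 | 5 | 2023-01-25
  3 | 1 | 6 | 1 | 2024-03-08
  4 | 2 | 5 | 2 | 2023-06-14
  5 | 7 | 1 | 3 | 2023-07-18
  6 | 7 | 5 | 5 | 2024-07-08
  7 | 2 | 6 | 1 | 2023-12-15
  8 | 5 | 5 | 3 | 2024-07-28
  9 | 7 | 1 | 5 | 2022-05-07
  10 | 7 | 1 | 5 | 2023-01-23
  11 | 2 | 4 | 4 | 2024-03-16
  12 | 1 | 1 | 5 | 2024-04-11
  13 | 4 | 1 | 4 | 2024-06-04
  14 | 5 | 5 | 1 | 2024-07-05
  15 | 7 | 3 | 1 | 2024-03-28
SELECT p.name, COUNT(DISTINCT c.product_id) AS distinct_product_count FROM orders c JOIN customers p ON c.customer_id = p.id GROUP BY p.id, p.name HAVING COUNT(*) >= 3 ORDER BY distinct_product_count DESC

Execution result:
name | distinct_product_count
Carol Johnson | 3
Rose Jones | 3
Frank Johnson | 2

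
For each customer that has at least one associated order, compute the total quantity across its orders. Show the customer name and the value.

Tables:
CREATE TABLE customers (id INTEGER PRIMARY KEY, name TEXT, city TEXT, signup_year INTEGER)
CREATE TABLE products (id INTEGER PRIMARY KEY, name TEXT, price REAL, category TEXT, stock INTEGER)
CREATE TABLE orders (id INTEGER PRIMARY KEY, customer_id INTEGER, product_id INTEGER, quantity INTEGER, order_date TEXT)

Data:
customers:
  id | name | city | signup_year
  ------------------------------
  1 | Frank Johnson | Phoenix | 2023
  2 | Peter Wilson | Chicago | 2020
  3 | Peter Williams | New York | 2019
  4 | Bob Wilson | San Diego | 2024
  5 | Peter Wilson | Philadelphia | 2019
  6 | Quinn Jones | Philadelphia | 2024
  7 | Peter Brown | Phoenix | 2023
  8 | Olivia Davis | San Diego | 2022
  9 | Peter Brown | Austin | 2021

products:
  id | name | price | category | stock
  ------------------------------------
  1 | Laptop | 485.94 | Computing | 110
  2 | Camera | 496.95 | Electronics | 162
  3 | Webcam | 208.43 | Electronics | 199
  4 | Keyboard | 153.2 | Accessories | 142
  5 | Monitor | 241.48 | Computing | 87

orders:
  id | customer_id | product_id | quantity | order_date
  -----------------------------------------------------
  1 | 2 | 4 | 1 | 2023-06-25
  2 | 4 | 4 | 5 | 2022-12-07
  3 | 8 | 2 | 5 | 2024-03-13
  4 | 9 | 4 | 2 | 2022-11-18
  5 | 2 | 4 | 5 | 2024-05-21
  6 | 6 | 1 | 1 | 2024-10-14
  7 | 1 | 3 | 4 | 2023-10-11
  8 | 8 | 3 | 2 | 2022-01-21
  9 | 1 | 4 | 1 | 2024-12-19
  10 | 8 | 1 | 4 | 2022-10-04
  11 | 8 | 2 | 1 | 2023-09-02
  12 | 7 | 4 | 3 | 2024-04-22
SELECT p.name, SUM(c.quantity) AS sum_quantity FROM orders c JOIN customers p ON c.customer_id = p.id GROUP BY p.id, p.name

Execution result:
name | sum_quantity
Frank Johnson | 5
Peter Wilson | 6
Bob Wilson | 5
Quinn Jones | 1
Peter Brown | 3
Olivia Davis | 12
Peter Brown | 2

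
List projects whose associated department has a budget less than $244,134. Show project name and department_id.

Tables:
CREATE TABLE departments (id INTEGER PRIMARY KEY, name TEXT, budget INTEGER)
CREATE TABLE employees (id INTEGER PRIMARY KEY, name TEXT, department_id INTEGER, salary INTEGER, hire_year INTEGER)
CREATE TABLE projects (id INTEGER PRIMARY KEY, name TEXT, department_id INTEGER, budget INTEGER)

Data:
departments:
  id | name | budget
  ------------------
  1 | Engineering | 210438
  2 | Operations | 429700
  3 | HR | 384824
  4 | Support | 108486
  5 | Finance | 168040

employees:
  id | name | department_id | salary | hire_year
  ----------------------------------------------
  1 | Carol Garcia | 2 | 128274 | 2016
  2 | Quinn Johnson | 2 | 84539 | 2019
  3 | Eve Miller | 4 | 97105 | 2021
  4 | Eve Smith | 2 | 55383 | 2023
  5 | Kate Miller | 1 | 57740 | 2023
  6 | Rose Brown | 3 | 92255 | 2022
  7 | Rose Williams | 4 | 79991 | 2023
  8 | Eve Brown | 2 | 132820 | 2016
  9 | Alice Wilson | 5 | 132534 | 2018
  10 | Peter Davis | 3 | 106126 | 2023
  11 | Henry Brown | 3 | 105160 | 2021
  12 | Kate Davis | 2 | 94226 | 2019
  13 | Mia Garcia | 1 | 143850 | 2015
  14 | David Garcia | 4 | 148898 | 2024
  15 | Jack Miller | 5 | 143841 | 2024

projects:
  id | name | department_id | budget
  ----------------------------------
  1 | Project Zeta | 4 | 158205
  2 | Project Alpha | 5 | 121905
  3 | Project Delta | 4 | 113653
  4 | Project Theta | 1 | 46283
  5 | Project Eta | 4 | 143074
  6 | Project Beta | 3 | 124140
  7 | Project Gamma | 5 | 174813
SELECT name, department_id FROM projects WHERE department_id IN (SELECT id FROM departments WHERE budget < 244134)

Execution result:
name | department_id
Project Zeta | 4
Project Alpha | 5
Project Delta | 4
Project Theta | 1
Project Eta | 4
Project Gamma | 5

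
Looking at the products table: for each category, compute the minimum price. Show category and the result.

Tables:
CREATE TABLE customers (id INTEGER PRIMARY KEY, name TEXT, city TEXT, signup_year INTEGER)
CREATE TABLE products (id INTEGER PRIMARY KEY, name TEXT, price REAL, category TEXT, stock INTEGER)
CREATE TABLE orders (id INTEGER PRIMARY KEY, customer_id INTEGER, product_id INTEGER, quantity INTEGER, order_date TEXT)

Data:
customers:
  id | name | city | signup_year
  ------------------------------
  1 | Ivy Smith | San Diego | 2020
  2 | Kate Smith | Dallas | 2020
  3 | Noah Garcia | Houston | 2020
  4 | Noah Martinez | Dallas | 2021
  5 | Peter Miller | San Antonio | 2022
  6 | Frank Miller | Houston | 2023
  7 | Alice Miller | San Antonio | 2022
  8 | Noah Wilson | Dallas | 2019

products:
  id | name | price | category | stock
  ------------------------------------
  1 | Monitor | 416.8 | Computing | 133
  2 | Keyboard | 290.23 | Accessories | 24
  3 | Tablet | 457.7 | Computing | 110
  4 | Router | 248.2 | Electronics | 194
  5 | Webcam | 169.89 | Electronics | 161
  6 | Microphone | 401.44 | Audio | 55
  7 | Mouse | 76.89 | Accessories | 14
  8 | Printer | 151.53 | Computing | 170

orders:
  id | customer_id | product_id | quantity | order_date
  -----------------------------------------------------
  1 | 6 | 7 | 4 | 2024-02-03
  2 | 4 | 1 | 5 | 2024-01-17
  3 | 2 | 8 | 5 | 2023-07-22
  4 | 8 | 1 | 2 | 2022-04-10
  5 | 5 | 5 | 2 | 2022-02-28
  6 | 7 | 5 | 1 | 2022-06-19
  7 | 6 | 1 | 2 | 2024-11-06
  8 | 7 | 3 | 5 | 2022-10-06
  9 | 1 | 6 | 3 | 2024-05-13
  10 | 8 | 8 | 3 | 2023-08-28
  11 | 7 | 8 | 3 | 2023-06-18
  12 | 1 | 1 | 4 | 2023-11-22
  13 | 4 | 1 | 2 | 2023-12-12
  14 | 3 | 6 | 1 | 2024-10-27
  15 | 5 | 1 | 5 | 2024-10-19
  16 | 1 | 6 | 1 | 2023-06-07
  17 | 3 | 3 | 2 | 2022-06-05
SELECT category, MIN(price) AS min_price FROM products GROUP BY category

Execution result:
category | min_price
Accessories | 76.89
Audio | 401.44
Computing | 151.53
Electronics | 169.89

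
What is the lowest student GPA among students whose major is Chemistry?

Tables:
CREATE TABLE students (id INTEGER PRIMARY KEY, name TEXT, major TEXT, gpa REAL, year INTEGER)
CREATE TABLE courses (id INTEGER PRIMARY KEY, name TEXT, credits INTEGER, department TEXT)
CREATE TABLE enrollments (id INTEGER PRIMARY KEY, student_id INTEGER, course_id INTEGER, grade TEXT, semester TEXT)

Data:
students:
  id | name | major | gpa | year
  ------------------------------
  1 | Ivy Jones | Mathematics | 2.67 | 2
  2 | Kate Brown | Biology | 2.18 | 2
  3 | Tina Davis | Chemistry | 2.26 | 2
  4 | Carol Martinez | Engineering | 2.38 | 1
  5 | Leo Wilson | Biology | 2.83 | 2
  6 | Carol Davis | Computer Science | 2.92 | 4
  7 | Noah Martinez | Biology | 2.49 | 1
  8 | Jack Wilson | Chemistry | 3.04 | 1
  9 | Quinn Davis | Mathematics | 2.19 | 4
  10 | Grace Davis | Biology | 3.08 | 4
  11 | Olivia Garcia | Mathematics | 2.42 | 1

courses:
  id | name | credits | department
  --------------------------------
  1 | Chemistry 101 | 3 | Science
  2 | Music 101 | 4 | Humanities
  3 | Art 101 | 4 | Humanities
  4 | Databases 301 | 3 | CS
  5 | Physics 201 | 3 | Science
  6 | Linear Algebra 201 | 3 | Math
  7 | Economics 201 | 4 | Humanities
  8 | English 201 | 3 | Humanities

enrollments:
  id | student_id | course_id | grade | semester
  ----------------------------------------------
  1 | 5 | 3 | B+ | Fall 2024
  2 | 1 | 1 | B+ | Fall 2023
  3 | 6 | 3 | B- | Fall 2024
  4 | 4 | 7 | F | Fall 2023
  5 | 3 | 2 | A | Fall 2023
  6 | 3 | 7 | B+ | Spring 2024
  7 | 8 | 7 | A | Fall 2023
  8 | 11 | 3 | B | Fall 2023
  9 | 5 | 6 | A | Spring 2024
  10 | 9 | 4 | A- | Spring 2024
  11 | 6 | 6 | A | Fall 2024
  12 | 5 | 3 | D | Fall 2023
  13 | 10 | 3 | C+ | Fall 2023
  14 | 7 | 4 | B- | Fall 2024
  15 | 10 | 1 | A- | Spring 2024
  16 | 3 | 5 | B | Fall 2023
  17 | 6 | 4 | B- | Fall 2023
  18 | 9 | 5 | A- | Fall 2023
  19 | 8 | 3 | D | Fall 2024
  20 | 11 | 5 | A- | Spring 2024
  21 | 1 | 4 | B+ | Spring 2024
SELECT MIN(gpa) FROM students WHERE major = 'Chemistry'

Execution result:
2.26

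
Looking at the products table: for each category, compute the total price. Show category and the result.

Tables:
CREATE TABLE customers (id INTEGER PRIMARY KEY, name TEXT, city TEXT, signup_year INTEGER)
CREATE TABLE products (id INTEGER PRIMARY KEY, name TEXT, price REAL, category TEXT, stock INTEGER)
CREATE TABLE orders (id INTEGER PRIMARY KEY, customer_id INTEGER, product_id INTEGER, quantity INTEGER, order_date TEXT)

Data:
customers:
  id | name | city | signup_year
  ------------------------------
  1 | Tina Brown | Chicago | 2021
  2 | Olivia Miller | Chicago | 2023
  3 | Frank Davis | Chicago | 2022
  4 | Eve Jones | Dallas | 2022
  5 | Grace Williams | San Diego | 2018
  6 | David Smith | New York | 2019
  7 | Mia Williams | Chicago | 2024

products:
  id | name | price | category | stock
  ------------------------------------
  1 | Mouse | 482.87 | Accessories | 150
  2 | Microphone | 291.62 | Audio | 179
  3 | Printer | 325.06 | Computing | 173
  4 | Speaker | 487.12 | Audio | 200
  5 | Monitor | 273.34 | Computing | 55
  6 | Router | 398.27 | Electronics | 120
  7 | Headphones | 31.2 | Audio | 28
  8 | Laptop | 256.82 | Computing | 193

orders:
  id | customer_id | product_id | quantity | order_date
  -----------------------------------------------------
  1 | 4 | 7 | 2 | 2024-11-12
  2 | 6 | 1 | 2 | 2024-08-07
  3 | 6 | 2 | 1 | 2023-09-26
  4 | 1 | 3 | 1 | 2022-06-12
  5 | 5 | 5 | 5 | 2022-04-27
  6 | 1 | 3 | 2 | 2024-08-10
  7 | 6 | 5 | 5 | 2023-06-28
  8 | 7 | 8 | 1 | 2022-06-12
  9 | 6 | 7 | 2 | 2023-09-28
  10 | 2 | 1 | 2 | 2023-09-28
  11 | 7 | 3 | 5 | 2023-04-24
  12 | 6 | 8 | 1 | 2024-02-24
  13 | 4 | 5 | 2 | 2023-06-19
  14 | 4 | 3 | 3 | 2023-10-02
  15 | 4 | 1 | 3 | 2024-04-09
SELECT category, SUM(price) AS sum_price FROM products GROUP BY category

Execution result:
category | sum_price
Accessories | 482.87
Audio | 809.94
Computing | 855.22
Electronics | 398.27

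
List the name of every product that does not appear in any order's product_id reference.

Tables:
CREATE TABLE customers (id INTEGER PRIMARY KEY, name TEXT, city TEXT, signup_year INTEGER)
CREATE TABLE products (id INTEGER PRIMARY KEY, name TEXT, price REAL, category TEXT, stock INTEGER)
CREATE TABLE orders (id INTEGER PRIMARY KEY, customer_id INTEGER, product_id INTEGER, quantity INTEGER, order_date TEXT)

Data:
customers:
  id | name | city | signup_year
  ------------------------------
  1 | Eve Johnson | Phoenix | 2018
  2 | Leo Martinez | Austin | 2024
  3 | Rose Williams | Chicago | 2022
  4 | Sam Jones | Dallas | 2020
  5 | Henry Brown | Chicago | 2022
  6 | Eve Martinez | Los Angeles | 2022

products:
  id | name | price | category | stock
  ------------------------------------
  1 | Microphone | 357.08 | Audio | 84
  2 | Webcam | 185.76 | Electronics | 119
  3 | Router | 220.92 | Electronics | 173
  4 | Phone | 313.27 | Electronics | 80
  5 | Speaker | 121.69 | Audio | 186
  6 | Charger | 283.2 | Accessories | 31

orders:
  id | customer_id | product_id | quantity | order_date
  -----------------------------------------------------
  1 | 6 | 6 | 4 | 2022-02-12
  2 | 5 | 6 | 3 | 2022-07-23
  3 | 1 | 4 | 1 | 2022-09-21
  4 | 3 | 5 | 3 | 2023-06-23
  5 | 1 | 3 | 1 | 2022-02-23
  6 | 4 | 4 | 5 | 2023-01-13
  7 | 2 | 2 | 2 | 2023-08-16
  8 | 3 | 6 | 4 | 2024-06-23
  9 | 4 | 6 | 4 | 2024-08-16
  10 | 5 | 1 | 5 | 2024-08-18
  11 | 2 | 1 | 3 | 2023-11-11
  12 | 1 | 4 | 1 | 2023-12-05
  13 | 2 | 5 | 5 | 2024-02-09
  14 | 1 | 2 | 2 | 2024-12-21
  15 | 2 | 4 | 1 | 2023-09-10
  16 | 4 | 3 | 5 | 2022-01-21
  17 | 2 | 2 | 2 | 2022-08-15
SELECT p.name FROM products p LEFT JOIN orders c ON c.product_id = p.id WHERE c.id IS NULL

Execution result:
(no rows)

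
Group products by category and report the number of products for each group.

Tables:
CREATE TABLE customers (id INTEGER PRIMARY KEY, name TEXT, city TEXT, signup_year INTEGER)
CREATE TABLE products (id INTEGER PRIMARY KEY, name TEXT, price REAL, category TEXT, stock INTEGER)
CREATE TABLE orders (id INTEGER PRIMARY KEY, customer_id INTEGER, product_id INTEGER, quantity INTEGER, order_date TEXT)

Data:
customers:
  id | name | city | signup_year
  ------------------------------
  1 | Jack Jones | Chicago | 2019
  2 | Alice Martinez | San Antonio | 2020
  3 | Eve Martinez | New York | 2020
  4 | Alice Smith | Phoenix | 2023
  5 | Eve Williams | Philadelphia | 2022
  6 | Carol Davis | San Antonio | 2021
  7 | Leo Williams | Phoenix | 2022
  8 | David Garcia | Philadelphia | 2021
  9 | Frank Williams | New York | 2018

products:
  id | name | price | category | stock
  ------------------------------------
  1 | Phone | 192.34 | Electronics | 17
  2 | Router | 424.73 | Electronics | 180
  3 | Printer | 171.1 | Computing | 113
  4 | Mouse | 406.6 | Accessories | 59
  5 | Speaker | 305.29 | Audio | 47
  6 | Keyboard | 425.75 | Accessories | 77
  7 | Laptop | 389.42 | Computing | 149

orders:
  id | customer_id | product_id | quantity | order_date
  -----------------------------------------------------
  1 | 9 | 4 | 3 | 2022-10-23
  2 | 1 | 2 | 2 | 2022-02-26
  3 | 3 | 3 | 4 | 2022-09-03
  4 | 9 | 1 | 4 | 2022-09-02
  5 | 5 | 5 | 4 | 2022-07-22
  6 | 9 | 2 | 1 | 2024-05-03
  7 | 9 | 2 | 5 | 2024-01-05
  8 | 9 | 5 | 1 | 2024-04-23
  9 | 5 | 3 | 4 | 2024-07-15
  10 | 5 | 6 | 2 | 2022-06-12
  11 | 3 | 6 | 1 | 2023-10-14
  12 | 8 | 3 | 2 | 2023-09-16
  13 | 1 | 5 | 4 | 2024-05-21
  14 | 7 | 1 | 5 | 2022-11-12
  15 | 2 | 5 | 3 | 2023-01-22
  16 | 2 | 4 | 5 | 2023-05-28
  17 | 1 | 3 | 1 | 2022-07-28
SELECT category, COUNT(*) AS n FROM products GROUP BY category

Execution result:
category | n
Accessories | 2
Audio | 1
Computing | 2
Electronics | 2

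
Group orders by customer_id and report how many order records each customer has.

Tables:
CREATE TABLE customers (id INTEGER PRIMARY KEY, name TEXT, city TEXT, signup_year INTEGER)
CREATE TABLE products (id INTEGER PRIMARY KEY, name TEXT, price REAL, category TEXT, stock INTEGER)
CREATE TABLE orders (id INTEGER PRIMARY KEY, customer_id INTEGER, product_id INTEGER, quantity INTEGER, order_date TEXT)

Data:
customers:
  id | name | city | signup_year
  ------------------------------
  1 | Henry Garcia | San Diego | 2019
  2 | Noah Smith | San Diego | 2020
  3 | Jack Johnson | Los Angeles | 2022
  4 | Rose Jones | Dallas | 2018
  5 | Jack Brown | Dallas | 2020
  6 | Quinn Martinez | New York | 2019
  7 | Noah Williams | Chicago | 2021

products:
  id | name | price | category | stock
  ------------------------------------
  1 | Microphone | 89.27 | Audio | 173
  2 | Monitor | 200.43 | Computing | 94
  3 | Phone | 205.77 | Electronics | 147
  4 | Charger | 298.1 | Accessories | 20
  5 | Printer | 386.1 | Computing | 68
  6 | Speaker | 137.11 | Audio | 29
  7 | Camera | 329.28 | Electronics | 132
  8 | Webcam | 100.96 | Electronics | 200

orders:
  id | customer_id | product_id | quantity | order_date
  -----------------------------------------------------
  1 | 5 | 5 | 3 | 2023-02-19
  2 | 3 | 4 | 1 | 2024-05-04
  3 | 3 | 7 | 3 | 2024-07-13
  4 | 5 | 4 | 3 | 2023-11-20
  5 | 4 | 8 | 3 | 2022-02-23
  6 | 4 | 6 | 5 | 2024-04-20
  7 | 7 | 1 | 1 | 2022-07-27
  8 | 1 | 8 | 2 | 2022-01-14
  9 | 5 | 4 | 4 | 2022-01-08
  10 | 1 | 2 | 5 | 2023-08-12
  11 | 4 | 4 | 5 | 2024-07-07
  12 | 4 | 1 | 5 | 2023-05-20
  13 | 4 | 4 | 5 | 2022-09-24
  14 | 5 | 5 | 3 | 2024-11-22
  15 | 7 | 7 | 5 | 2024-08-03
SELECT customer_id, COUNT(*) AS order_count FROM orders GROUP BY customer_id

Execution result:
customer_id | order_count
1 | 2
3 | 2
4 | 5
5 | 4
7 | 2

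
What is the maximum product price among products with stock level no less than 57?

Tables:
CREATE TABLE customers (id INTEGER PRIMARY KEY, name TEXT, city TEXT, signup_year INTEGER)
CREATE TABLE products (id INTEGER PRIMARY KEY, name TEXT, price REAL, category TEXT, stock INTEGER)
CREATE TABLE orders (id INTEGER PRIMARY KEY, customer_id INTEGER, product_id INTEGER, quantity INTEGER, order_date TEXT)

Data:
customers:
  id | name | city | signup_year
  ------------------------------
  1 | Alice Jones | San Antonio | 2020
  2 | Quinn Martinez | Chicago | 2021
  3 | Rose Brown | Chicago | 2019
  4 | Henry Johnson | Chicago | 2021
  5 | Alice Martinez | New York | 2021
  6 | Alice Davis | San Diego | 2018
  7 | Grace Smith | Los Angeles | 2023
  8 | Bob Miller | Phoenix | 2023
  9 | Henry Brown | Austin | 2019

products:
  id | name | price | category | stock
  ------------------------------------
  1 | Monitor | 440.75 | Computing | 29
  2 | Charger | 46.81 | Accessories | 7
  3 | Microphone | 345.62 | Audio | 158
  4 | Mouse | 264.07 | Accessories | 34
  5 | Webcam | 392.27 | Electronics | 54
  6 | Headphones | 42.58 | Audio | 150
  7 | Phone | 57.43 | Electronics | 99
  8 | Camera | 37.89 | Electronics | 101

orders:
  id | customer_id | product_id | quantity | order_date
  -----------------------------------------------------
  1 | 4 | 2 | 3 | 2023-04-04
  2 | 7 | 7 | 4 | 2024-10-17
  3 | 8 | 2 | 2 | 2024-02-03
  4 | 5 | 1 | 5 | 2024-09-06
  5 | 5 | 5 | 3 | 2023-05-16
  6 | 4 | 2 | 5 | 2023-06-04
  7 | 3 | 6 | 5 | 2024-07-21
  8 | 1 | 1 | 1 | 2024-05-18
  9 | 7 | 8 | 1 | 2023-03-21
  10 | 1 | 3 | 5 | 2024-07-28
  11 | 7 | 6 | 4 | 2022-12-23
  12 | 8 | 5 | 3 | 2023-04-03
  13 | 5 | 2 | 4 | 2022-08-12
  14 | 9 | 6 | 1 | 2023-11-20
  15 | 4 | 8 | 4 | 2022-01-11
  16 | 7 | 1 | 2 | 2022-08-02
SELECT MAX(price) FROM products WHERE stock >= 57

Execution result:
345.62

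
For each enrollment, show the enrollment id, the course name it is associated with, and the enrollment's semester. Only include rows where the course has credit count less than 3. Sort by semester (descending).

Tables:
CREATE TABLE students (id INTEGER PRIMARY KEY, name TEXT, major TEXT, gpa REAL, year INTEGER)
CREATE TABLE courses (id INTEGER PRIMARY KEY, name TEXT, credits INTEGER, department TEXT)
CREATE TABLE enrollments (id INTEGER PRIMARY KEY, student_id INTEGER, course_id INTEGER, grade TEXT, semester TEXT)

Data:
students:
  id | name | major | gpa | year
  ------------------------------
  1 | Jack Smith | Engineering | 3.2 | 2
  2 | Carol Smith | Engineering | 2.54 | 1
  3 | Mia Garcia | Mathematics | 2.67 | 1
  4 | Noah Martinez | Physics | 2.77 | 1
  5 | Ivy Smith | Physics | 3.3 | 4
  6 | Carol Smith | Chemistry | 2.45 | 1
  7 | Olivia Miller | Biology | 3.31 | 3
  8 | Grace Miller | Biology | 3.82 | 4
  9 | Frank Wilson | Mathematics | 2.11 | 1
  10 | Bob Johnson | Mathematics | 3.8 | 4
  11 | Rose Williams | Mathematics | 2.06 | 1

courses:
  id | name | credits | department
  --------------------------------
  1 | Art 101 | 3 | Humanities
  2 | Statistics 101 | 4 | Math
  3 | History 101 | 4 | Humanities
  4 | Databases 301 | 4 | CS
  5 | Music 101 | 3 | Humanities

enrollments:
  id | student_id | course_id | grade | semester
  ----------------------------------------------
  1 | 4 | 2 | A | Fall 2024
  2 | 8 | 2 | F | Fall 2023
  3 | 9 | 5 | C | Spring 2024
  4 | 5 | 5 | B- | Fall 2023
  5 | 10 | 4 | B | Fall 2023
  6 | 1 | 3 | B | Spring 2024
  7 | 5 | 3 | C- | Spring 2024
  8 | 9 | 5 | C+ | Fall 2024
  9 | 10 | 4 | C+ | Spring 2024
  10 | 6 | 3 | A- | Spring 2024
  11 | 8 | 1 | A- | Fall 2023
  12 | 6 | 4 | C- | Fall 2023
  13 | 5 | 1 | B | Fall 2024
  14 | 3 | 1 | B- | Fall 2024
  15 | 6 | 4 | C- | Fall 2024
SELECT c.id, p.name AS course, c.semester FROM enrollments c JOIN courses p ON c.course_id = p.id WHERE p.credits < 3 ORDER BY c.semester DESC

Execution result:
(no rows)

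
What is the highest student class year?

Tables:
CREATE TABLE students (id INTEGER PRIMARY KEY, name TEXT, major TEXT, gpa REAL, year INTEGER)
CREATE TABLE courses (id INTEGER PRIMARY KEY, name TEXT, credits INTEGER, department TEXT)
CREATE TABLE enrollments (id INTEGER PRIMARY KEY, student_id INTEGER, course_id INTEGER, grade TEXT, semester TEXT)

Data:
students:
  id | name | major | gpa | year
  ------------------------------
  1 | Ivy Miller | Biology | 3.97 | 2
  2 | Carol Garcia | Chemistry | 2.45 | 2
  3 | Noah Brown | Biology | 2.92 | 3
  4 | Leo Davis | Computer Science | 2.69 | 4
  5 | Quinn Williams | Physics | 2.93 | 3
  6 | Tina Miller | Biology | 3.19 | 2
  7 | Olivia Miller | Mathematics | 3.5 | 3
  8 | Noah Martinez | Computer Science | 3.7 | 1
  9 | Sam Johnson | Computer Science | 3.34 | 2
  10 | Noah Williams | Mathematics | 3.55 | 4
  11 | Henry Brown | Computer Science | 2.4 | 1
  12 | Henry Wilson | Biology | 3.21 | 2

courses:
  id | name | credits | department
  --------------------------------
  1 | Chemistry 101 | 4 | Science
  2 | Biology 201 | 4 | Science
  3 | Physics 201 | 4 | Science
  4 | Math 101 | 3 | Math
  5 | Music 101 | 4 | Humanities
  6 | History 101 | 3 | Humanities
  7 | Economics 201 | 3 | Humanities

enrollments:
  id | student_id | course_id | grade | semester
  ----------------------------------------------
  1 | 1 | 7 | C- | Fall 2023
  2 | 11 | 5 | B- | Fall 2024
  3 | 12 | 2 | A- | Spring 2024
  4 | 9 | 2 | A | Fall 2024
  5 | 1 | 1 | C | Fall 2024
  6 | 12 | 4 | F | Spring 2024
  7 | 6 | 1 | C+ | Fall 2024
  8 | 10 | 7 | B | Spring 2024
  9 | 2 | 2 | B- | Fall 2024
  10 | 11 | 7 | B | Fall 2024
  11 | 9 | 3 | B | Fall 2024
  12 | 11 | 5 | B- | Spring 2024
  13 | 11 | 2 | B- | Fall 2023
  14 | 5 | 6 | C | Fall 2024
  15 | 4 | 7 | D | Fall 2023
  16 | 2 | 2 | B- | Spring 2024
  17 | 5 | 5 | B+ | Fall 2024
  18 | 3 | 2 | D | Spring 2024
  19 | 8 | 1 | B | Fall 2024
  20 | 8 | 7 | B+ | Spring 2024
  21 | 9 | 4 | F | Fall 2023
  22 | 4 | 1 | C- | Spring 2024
SELECT MAX(year) FROM students

Execution result:
4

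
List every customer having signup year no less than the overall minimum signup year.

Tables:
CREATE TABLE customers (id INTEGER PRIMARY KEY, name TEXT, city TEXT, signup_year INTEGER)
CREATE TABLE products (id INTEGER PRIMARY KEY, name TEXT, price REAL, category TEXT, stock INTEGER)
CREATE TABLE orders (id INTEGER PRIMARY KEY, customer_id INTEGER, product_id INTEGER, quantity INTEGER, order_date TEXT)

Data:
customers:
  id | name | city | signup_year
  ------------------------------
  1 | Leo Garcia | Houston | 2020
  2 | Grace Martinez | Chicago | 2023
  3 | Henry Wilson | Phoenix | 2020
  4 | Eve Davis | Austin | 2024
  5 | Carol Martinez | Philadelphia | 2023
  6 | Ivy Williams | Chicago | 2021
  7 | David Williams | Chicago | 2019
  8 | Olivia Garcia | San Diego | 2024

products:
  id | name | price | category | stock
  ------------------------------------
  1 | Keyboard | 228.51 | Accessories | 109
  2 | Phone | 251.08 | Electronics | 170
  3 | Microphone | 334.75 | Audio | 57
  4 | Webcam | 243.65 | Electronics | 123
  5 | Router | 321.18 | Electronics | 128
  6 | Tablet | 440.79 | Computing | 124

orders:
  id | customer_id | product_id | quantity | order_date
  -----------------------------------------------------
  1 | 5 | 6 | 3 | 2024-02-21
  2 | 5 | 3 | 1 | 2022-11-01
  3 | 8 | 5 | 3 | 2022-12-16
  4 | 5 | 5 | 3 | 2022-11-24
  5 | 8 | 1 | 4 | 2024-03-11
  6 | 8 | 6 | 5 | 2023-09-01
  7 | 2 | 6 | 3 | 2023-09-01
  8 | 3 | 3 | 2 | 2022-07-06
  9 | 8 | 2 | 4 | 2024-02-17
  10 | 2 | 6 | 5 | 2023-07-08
SELECT name, signup_year FROM customers WHERE signup_year >= (SELECT MIN(signup_year) FROM customers)

Execution result:
name | signup_year
Leo Garcia | 2020
Grace Martinez | 2023
Henry Wilson | 2020
Eve Davis | 2024
Carol Martinez | 2023
Ivy Williams | 2021
David Williams | 2019
Olivia Garcia | 2024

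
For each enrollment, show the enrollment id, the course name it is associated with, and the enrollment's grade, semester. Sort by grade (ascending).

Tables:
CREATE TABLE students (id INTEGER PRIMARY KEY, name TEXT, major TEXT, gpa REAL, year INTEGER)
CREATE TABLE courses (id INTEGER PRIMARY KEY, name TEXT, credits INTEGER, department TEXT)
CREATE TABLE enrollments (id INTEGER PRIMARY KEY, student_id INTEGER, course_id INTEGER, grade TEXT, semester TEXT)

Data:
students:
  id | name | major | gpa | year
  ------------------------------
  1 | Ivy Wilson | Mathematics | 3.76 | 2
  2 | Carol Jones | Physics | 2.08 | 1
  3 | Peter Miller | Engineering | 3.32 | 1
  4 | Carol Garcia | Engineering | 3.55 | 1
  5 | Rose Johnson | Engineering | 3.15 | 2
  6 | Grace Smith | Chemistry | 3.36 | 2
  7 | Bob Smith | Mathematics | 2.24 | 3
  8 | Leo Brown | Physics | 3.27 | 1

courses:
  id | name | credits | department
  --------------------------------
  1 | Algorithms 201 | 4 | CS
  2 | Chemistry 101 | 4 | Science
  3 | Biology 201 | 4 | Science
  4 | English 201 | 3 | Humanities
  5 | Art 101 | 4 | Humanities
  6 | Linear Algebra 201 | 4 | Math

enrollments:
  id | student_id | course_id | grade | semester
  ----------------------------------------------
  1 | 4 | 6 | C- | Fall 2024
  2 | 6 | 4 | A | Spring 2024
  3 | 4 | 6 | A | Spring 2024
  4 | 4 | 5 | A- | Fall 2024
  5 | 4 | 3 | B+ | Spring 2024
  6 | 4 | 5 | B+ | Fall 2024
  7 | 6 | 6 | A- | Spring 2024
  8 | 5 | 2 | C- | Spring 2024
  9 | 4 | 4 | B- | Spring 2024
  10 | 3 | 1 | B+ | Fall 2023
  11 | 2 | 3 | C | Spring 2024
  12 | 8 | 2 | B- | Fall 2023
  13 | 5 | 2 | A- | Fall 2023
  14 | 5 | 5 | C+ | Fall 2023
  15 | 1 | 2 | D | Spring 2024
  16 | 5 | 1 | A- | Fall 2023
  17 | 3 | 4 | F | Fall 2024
SELECT c.id, p.name AS course, c.grade, c.semester FROM enrollments c JOIN courses p ON c.course_id = p.id ORDER BY c.grade ASC

Execution result:
id | course | grade | semester
2 | English 201 | A | Spring 2024
3 | Linear Algebra 201 | A | Spring 2024
4 | Art 101 | A- | Fall 2024
7 | Linear Algebra 201 | A- | Spring 2024
13 | Chemistry 101 | A- | Fall 2023
16 | Algorithms 201 | A- | Fall 2023
5 | Biology 201 | B+ | Spring 2024
6 | Art 101 | B+ | Fall 2024
10 | Algorithms 201 | B+ | Fall 2023
9 | English 201 | B- | Spring 2024
12 | Chemistry 101 | B- | Fall 2023
11 | Biology 201 | C | Spring 2024
14 | Art 101 | C+ | Fall 2023
1 | Linear Algebra 201 | C- | Fall 2024
8 | Chemistry 101 | C- | Spring 2024
15 | Chemistry 101 | D | Spring 2024
17 | English 201 | F | Fall 2024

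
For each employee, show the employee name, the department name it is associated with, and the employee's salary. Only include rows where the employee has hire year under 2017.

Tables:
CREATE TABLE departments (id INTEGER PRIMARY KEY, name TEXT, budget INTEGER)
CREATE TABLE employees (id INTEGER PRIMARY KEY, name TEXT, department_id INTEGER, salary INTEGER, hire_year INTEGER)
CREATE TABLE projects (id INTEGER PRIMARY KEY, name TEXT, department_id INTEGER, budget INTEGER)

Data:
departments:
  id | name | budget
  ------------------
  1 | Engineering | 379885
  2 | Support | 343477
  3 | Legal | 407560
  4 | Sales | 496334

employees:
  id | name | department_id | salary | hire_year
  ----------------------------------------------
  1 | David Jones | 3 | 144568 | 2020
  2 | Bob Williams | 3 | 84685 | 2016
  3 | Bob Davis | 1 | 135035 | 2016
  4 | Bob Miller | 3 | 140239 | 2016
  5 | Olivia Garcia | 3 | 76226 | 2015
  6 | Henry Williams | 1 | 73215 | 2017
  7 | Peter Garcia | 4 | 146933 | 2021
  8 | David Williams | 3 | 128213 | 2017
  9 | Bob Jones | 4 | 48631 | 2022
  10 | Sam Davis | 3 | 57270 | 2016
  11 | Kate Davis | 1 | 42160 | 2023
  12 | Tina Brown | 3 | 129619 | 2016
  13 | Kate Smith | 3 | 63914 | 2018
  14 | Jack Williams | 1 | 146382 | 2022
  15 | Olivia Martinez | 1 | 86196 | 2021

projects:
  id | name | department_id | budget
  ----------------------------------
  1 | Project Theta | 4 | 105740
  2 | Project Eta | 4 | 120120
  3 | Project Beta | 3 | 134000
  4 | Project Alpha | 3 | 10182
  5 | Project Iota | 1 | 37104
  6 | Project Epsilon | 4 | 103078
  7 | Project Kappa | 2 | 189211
SELECT c.name, p.name AS department, c.salary FROM employees c JOIN departments p ON c.department_id = p.id WHERE c.hire_year < 2017

Execution result:
name | department | salary
Bob Williams | Legal | 84685
Bob Davis | Engineering | 135035
Bob Miller | Legal | 140239
Olivia Garcia | Legal | 76226
Sam Davis | Legal | 57270
Tina Brown | Legal | 129619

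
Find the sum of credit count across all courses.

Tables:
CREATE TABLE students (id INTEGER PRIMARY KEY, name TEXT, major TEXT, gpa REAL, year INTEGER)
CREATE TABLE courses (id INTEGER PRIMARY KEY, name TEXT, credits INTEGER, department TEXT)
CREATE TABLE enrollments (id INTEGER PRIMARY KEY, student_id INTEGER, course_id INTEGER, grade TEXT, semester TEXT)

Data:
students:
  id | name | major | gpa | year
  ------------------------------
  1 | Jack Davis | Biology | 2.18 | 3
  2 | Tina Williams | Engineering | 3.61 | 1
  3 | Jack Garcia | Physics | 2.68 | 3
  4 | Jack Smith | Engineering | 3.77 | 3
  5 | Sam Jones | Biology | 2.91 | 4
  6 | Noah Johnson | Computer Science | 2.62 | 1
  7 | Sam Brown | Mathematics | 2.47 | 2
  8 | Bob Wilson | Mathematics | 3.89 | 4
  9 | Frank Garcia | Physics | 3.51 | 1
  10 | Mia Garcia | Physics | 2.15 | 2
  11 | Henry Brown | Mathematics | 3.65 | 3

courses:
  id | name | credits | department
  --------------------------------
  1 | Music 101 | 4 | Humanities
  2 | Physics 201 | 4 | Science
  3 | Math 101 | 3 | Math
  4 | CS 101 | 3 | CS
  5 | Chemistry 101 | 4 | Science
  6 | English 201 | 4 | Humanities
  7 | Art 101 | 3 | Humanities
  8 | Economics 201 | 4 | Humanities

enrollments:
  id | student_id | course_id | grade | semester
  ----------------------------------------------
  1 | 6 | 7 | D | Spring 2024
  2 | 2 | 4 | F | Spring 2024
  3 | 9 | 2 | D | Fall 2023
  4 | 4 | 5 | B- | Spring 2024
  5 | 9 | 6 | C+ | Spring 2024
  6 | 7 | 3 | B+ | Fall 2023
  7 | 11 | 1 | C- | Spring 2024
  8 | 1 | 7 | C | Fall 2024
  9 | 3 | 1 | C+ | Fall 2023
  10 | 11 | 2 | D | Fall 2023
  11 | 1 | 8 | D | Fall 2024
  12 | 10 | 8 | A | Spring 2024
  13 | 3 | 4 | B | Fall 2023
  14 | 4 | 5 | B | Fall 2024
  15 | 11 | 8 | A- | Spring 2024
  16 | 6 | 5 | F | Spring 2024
SELECT SUM(credits) FROM courses

Execution result:
29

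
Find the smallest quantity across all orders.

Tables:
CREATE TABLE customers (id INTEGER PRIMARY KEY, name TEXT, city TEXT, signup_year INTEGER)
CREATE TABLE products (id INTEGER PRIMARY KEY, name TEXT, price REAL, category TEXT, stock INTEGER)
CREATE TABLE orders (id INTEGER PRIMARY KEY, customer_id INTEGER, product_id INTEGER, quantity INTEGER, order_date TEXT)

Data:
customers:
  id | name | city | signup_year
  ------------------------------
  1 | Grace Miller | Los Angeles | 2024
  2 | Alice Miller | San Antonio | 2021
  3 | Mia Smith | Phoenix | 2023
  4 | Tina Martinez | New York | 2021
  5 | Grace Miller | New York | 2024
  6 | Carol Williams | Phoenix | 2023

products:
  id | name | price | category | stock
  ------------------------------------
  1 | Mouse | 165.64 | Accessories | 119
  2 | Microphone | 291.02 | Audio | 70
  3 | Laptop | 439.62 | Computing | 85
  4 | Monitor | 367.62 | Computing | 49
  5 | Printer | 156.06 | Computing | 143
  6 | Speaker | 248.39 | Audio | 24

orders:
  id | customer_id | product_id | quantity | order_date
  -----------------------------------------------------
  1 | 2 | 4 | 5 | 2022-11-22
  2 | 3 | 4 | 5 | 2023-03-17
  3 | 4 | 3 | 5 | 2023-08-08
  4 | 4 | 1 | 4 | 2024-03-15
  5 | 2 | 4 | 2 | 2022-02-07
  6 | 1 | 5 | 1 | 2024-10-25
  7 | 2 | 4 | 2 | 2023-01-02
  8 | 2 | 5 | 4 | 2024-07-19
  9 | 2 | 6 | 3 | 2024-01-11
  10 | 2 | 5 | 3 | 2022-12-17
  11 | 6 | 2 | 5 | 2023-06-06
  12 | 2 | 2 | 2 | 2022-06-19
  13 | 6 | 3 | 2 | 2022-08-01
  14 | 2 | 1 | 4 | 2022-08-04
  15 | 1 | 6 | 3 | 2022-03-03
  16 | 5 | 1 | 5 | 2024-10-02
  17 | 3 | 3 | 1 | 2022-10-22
SELECT MIN(quantity) FROM orders

Execution result:
1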